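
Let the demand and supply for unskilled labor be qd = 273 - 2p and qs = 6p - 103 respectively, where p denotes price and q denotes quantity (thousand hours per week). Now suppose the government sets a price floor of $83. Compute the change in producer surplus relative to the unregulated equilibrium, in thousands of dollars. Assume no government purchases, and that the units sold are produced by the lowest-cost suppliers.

3420

Equilibrium: 273 - 2p = 6p - 103, so 376 = 8p and p* = 47, q* = 179.
Since 83 > 47, the floor is binding.
At p = 83: qd = 273 - 2·83 = 107 and qs = 6·83 - 103 = 395.
Producer surplus without the control is ½ · (47 - 103/6) · 179 = 32041/12.
With the floor, 107 units are sold at 83. The supply price at q = 107 is 35, so PS = ½ · [(83 - 103/6) + (83 - 35)] · 107 = 73081/12.
Change in producer surplus = 73081/12 - 32041/12 = 3420.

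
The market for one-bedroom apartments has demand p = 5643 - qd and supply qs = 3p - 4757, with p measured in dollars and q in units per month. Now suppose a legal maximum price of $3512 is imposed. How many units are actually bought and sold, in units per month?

3043

Rearranging demand gives qd = 5643 - p. Setting quantity demanded equal to quantity supplied, 5643 - p = 3p - 4757, gives p* = 2600 and q* = 3043.
The ceiling of 3512 is above the equilibrium price 2600, so it is not binding; the market clears at p* = 2600, q* = 3043.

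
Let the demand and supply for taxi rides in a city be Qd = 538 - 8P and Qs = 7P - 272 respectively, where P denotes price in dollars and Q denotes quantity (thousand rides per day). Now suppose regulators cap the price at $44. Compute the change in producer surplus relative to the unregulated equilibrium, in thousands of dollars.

-710

Setting quantity demanded equal to quantity supplied, 538 - 8P = 7P - 272, gives P* = 54 and Q* = 106.
Because the ceiling (44) lies below the market-clearing price, it is binding.
At P = 44: Qd = 538 - 8·44 = 186 and Qs = 7·44 - 272 = 36.
Producer surplus without the control is ½ · (54 - 272/7) · 106 = 5618/7.
With the ceiling, producers sell 36 units at 44, so PS = ½ · (44 - 272/7) · 36 = 648/7.
Change in producer surplus = 648/7 - 5618/7 = -710.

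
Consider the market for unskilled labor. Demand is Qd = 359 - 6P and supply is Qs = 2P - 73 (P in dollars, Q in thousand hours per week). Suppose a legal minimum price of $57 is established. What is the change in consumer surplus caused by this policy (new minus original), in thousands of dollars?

-78

Equilibrium: 359 - 6P = 2P - 73, so 432 = 8P and P* = 54, Q* = 35.
Since 57 > 54, the floor is binding.
At P = 57: Qd = 359 - 6·57 = 17 and Qs = 2·57 - 73 = 41.
Consumer surplus without the control is ½ · (359/6 - 54) · 35 = 1225/12.
With the floor, consumers buy 17 units at 57, so CS = ½ · (359/6 - 57) · 17 = 289/12.
Change in consumer surplus = 289/12 - 1225/12 = -78.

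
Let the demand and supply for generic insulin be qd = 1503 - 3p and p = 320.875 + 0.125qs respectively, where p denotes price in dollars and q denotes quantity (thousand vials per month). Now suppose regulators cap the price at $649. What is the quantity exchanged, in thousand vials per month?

393

Rearranging supply gives qs = 8p - 2567. Setting quantity demanded equal to quantity supplied, 1503 - 3p = 8p - 2567, gives p* = 370 and q* = 393.
The ceiling of 649 is above the equilibrium price 370, so it is not binding; the market clears at p* = 370, q* = 393.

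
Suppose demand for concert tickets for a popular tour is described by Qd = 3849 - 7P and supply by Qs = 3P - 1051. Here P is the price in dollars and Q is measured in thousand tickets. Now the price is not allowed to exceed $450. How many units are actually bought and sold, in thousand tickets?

Setting quantity demanded equal to quantity supplied, 3849 - 7P = 3P - 1051, gives P* = 490 and Q* = 419.
Because the ceiling (450) lies below the market-clearing price, it is binding.
At P = 450: Qd = 3849 - 7·450 = 699 and Qs = 3·450 - 1051 = 299.
The quantity actually transacted is the short side, supply: 299.

299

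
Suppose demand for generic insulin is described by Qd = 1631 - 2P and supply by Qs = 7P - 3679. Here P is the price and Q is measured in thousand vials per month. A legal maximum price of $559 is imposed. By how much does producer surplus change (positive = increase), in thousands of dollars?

In a free market, 1631 - 2P = 7P - 3679 gives the equilibrium P* = 590, Q* = 451.
The ceiling of 559 is below the equilibrium price 590, so it binds.
At P = 559: Qd = 1631 - 2·559 = 513 and Qs = 7·559 - 3679 = 234.
Producer surplus without the control is ½ · (590 - 3679/7) · 451 = 203401/14.
With the ceiling, producers sell 234 units at 559, so PS = ½ · (559 - 3679/7) · 234 = 27378/7.
Change in producer surplus = 27378/7 - 203401/14 = -10617.5.

-10617.5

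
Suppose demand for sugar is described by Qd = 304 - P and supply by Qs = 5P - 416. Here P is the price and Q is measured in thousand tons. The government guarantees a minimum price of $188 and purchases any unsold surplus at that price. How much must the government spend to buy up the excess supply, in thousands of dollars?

Equilibrium: 304 - P = 5P - 416, so 720 = 6P and P* = 120, Q* = 184.
Since 188 > 120, the floor is binding.
At P = 188: Qd = 304 - 188 = 116 and Qs = 5·188 - 416 = 524.
Surplus = Qs - Qd = 408.
Government expenditure = surplus × support price = 408 × 188 = 76704.

76704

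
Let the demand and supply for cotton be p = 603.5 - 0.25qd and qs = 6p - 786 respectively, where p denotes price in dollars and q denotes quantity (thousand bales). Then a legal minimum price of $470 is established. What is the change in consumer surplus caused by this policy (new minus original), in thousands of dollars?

Rearranging demand gives qd = 2414 - 4p. Setting quantity demanded equal to quantity supplied, 2414 - 4p = 6p - 786, gives p* = 320 and q* = 1134.
The floor of 470 is above the equilibrium price 320, so it binds.
At p = 470: qd = 2414 - 4·470 = 534 and qs = 6·470 - 786 = 2034.
Consumer surplus without the control is ½ · (603.5 - 320) · 1134 = 160744.5.
With the floor, consumers buy 534 units at 470, so CS = ½ · (603.5 - 470) · 534 = 35644.5.
Change in consumer surplus = 35644.5 - 160744.5 = -125100.

-125100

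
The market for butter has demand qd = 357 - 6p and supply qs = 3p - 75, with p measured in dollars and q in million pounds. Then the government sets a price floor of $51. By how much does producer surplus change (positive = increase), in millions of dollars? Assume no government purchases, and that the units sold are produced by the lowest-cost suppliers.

Setting quantity demanded equal to quantity supplied, 357 - 6p = 3p - 75, gives p* = 48 and q* = 69.
Since 51 > 48, the floor is binding.
At p = 51: qd = 357 - 6·51 = 51 and qs = 3·51 - 75 = 78.
Producer surplus without the control is ½ · (48 - 25) · 69 = 793.5.
With the floor, 51 units are sold at 51. The supply price at q = 51 is 42, so PS = ½ · [(51 - 25) + (51 - 42)] · 51 = 892.5.
Change in producer surplus = 892.5 - 793.5 = 99.

99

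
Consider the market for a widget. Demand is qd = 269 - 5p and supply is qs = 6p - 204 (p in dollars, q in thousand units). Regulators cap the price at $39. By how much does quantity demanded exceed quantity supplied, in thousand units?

44

In a free market, 269 - 5p = 6p - 204 gives the equilibrium p* = 43, q* = 54.
Because the ceiling (39) lies below the market-clearing price, it is binding.
At p = 39: qd = 269 - 5·39 = 74 and qs = 6·39 - 204 = 30.
Shortage = qd - qs = 74 - 30 = 44.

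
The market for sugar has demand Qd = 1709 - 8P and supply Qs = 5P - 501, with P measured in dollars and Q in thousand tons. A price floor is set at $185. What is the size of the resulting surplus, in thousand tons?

195

Without the control the market clears where 1709 - 8P = 5P - 501, i.e. P* = 170 and Q* = 349.
Because the floor (185) lies above the market-clearing price, it is binding.
At P = 185: Qd = 1709 - 8·185 = 229 and Qs = 5·185 - 501 = 424.
Surplus = Qs - Qd = 424 - 229 = 195.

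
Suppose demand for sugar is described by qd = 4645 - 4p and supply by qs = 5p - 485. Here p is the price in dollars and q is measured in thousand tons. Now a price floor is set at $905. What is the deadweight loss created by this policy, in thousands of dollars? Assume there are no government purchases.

Without the control the market clears where 4645 - 4p = 5p - 485, i.e. p* = 570 and q* = 2365.
The floor of 905 is above the equilibrium price 570, so it binds.
At p = 905: qd = 4645 - 4·905 = 1025 and qs = 5·905 - 485 = 4040.
Quantity traded falls to 1025. At q = 1025 the demand price is (4645 - 1025)/4 = 905 and the supply price is (485 + 1025)/5 = 302.
Deadweight loss = ½ · (905 - 302) · (2365 - 1025) = ½ · 603 · 1340 = 404010.

404010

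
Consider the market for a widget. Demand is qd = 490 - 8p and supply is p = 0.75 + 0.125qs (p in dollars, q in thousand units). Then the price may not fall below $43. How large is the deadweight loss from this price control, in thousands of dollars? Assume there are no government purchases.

Rearranging supply gives qs = 8p - 6. Equilibrium: 490 - 8p = 8p - 6, so 496 = 16p and p* = 31, q* = 242.
The floor of 43 is above the equilibrium price 31, so it binds.
At p = 43: qd = 490 - 8·43 = 146 and qs = 8·43 - 6 = 338.
Quantity traded falls to 146. At q = 146 the demand price is (490 - 146)/8 = 43 and the supply price is (6 + 146)/8 = 19.
Deadweight loss = ½ · (43 - 19) · (242 - 146) = ½ · 24 · 96 = 1152.

1152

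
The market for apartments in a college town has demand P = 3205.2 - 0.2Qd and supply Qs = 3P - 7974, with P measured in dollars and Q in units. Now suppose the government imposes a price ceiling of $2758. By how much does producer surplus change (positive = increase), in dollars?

Rearranging demand gives Qd = 16026 - 5P. Equilibrium: 16026 - 5P = 3P - 7974, so 24000 = 8P and P* = 3000, Q* = 1026.
Since 2758 < 3000, the ceiling is binding.
At P = 2758: Qd = 16026 - 5·2758 = 2236 and Qs = 3·2758 - 7974 = 300.
Producer surplus without the control is ½ · (3000 - 2658) · 1026 = 175446.
With the ceiling, producers sell 300 units at 2758, so PS = ½ · (2758 - 2658) · 300 = 15000.
Change in producer surplus = 15000 - 175446 = -160446.

-160446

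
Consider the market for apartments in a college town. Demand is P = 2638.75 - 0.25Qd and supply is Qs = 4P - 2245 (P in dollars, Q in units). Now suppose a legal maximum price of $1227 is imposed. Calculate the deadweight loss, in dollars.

556516

Rearranging demand gives Qd = 10555 - 4P. Without the control the market clears where 10555 - 4P = 4P - 2245, i.e. P* = 1600 and Q* = 4155.
Since 1227 < 1600, the ceiling is binding.
At P = 1227: Qd = 10555 - 4·1227 = 5647 and Qs = 4·1227 - 2245 = 2663.
Quantity traded falls to 2663. At Q = 2663 the demand price is (10555 - 2663)/4 = 1973 and the supply price is (2245 + 2663)/4 = 1227.
Deadweight loss = ½ · (1973 - 1227) · (4155 - 2663) = ½ · 746 · 1492 = 556516.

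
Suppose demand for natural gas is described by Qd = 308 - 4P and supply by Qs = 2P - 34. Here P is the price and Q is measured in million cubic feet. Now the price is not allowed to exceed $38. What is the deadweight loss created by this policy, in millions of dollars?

541.5

Without the control the market clears where 308 - 4P = 2P - 34, i.e. P* = 57 and Q* = 80.
The ceiling of 38 is below the equilibrium price 57, so it binds.
At P = 38: Qd = 308 - 4·38 = 156 and Qs = 2·38 - 34 = 42.
Quantity traded falls to 42. At Q = 42 the demand price is (308 - 42)/4 = 66.5 and the supply price is (34 + 42)/2 = 38.
Deadweight loss = ½ · (66.5 - 38) · (80 - 42) = ½ · 28.5 · 38 = 541.5.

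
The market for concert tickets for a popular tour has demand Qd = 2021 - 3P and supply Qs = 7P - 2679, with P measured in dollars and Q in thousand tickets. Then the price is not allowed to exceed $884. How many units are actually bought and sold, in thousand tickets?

611

Equilibrium: 2021 - 3P = 7P - 2679, so 4700 = 10P and P* = 470, Q* = 611.
The ceiling of 884 is above the equilibrium price 470, so it is not binding; the market clears at P* = 470, Q* = 611.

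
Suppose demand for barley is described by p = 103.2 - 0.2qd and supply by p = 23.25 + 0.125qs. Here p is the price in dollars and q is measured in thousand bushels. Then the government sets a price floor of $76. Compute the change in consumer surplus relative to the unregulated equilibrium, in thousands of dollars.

-4202

Rearranging demand gives qd = 516 - 5p; rearranging supply gives qs = 8p - 186. Equilibrium: 516 - 5p = 8p - 186, so 702 = 13p and p* = 54, q* = 246.
Because the floor (76) lies above the market-clearing price, it is binding.
At p = 76: qd = 516 - 5·76 = 136 and qs = 8·76 - 186 = 422.
Consumer surplus without the control is ½ · (103.2 - 54) · 246 = 6051.6.
With the floor, consumers buy 136 units at 76, so CS = ½ · (103.2 - 76) · 136 = 1849.6.
Change in consumer surplus = 1849.6 - 6051.6 = -4202.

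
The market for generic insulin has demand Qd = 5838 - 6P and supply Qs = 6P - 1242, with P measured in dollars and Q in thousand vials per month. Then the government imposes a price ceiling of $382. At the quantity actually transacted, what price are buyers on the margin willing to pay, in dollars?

Without the control the market clears where 5838 - 6P = 6P - 1242, i.e. P* = 590 and Q* = 2298.
Because the ceiling (382) lies below the market-clearing price, it is binding.
At P = 382: Qd = 5838 - 6·382 = 3546 and Qs = 6·382 - 1242 = 1050.
Only 1050 units reach the market. On the demand curve, the marginal buyer's willingness to pay at Q = 1050 is (5838 - 1050)/6 = 798.

798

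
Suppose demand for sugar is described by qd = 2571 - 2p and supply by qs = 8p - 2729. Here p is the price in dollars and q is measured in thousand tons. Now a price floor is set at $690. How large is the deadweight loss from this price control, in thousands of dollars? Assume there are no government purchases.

32000

Without the control the market clears where 2571 - 2p = 8p - 2729, i.e. p* = 530 and q* = 1511.
The floor of 690 is above the equilibrium price 530, so it binds.
At p = 690: qd = 2571 - 2·690 = 1191 and qs = 8·690 - 2729 = 2791.
Quantity traded falls to 1191. At q = 1191 the demand price is (2571 - 1191)/2 = 690 and the supply price is (2729 + 1191)/8 = 490.
Deadweight loss = ½ · (690 - 490) · (1511 - 1191) = ½ · 200 · 320 = 32000.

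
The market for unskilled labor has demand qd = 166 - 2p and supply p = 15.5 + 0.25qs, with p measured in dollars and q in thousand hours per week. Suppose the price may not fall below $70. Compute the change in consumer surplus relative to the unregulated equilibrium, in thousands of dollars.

-1856

Rearranging supply gives qs = 4p - 62. In a free market, 166 - 2p = 4p - 62 gives the equilibrium p* = 38, q* = 90.
The floor of 70 is above the equilibrium price 38, so it binds.
At p = 70: qd = 166 - 2·70 = 26 and qs = 4·70 - 62 = 218.
Consumer surplus without the control is ½ · (83 - 38) · 90 = 2025.
With the floor, consumers buy 26 units at 70, so CS = ½ · (83 - 70) · 26 = 169.
Change in consumer surplus = 169 - 2025 = -1856.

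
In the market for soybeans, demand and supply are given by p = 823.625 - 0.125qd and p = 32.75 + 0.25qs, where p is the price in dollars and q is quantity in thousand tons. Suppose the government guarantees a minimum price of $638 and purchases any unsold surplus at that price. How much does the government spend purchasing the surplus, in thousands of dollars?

Rearranging demand gives qd = 6589 - 8p; rearranging supply gives qs = 4p - 131. In a free market, 6589 - 8p = 4p - 131 gives the equilibrium p* = 560, q* = 2109.
The floor of 638 is above the equilibrium price 560, so it binds.
At p = 638: qd = 6589 - 8·638 = 1485 and qs = 4·638 - 131 = 2421.
Surplus = qs - qd = 936.
Government expenditure = surplus × support price = 936 × 638 = 597168.

597168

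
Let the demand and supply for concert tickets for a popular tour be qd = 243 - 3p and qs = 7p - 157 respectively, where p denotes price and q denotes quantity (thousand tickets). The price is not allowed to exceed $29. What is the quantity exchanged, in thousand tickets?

46

In a free market, 243 - 3p = 7p - 157 gives the equilibrium p* = 40, q* = 123.
Because the ceiling (29) lies below the market-clearing price, it is binding.
At p = 29: qd = 243 - 3·29 = 156 and qs = 7·29 - 157 = 46.
The quantity actually transacted is the short side, supply: 46.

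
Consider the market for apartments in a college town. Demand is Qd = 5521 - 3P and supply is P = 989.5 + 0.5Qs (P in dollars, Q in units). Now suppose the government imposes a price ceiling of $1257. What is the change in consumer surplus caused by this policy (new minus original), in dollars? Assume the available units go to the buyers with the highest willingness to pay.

Rearranging supply gives Qs = 2P - 1979. In a free market, 5521 - 3P = 2P - 1979 gives the equilibrium P* = 1500, Q* = 1021.
Since 1257 < 1500, the ceiling is binding.
At P = 1257: Qd = 5521 - 3·1257 = 1750 and Qs = 2·1257 - 1979 = 535.
Consumer surplus without the control is ½ · (5521/3 - 1500) · 1021 = 1042441/6.
With the ceiling, 535 units are sold at 1257 (assume they go to the highest-value buyers). The demand price at Q = 535 is 1662, so CS = ½ · [(5521/3 - 1257) + (1662 - 1257)] · 535 = 1586275/6.
Change in consumer surplus = 1586275/6 - 1042441/6 = 90639.

90639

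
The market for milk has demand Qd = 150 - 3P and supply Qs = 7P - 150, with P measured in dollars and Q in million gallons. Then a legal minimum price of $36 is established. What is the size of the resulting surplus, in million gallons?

60

In a free market, 150 - 3P = 7P - 150 gives the equilibrium P* = 30, Q* = 60.
The floor of 36 is above the equilibrium price 30, so it binds.
At P = 36: Qd = 150 - 3·36 = 42 and Qs = 7·36 - 150 = 102.
Surplus = Qs - Qd = 102 - 42 = 60.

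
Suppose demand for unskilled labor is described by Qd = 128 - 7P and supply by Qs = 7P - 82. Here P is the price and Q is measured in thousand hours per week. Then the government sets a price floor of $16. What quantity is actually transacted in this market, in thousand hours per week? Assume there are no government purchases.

Equilibrium: 128 - 7P = 7P - 82, so 210 = 14P and P* = 15, Q* = 23.
Since 16 > 15, the floor is binding.
At P = 16: Qd = 128 - 7·16 = 16 and Qs = 7·16 - 82 = 30.
The quantity actually transacted is the short side, demand: 16.

16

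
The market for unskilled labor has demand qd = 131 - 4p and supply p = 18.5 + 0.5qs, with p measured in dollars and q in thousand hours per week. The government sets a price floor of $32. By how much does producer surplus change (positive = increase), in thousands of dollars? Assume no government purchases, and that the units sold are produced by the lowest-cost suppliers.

-52

Rearranging supply gives qs = 2p - 37. Without the control the market clears where 131 - 4p = 2p - 37, i.e. p* = 28 and q* = 19.
Since 32 > 28, the floor is binding.
At p = 32: qd = 131 - 4·32 = 3 and qs = 2·32 - 37 = 27.
Producer surplus without the control is ½ · (28 - 18.5) · 19 = 90.25.
With the floor, 3 units are sold at 32. The supply price at q = 3 is 20, so PS = ½ · [(32 - 18.5) + (32 - 20)] · 3 = 38.25.
Change in producer surplus = 38.25 - 90.25 = -52.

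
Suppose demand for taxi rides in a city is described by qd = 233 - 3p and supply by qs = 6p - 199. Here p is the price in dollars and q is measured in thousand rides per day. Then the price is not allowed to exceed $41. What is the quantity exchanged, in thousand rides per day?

47

Without the control the market clears where 233 - 3p = 6p - 199, i.e. p* = 48 and q* = 89.
The ceiling of 41 is below the equilibrium price 48, so it binds.
At p = 41: qd = 233 - 3·41 = 110 and qs = 6·41 - 199 = 47.
The quantity actually transacted is the short side, supply: 47.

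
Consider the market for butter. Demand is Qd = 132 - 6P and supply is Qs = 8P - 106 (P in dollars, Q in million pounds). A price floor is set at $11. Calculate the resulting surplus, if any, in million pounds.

0

In a free market, 132 - 6P = 8P - 106 gives the equilibrium P* = 17, Q* = 30.
Since 11 is below P* = 17, the floor does not bind and the free-market outcome prevails.
Since the control does not bind, there is no surplus.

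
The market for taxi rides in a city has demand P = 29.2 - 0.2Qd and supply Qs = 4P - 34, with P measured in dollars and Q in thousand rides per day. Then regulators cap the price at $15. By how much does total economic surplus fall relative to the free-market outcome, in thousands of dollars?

Rearranging demand gives Qd = 146 - 5P. Setting quantity demanded equal to quantity supplied, 146 - 5P = 4P - 34, gives P* = 20 and Q* = 46.
The ceiling of 15 is below the equilibrium price 20, so it binds.
At P = 15: Qd = 146 - 5·15 = 71 and Qs = 4·15 - 34 = 26.
Quantity traded falls to 26. At Q = 26 the demand price is (146 - 26)/5 = 24 and the supply price is (34 + 26)/4 = 15.
Deadweight loss = ½ · (24 - 15) · (46 - 26) = ½ · 9 · 20 = 90.

90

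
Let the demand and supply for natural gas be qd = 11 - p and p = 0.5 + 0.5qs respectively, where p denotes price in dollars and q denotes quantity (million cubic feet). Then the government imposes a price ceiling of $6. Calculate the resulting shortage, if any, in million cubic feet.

0

Rearranging supply gives qs = 2p - 1. In a free market, 11 - p = 2p - 1 gives the equilibrium p* = 4, q* = 7.
The ceiling of 6 is above the equilibrium price 4, so it is not binding; the market clears at p* = 4, q* = 7.
Since the control does not bind, there is no shortage.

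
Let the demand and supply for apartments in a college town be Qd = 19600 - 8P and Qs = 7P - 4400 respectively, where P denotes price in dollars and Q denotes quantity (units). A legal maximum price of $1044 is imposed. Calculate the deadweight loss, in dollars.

Setting quantity demanded equal to quantity supplied, 19600 - 8P = 7P - 4400, gives P* = 1600 and Q* = 6800.
The ceiling of 1044 is below the equilibrium price 1600, so it binds.
At P = 1044: Qd = 19600 - 8·1044 = 11248 and Qs = 7·1044 - 4400 = 2908.
Quantity traded falls to 2908. At Q = 2908 the demand price is (19600 - 2908)/8 = 2086.5 and the supply price is (4400 + 2908)/7 = 1044.
Deadweight loss = ½ · (2086.5 - 1044) · (6800 - 2908) = ½ · 1042.5 · 3892 = 2028705.

2028705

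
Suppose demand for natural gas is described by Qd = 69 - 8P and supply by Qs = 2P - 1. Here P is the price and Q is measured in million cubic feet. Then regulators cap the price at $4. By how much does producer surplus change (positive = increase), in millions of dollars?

-30

Without the control the market clears where 69 - 8P = 2P - 1, i.e. P* = 7 and Q* = 13.
The ceiling of 4 is below the equilibrium price 7, so it binds.
At P = 4: Qd = 69 - 8·4 = 37 and Qs = 2·4 - 1 = 7.
Producer surplus without the control is ½ · (7 - 0.5) · 13 = 42.25.
With the ceiling, producers sell 7 units at 4, so PS = ½ · (4 - 0.5) · 7 = 12.25.
Change in producer surplus = 12.25 - 42.25 = -30.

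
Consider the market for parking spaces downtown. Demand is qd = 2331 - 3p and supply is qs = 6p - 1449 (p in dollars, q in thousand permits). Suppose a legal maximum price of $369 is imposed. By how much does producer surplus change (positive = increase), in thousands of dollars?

Setting quantity demanded equal to quantity supplied, 2331 - 3p = 6p - 1449, gives p* = 420 and q* = 1071.
Since 369 < 420, the ceiling is binding.
At p = 369: qd = 2331 - 3·369 = 1224 and qs = 6·369 - 1449 = 765.
Producer surplus without the control is ½ · (420 - 241.5) · 1071 = 95586.75.
With the ceiling, producers sell 765 units at 369, so PS = ½ · (369 - 241.5) · 765 = 48768.75.
Change in producer surplus = 48768.75 - 95586.75 = -46818.

-46818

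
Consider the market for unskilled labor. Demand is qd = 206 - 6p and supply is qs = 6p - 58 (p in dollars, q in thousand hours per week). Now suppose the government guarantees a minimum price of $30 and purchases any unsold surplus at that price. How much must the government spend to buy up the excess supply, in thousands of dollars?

Equilibrium: 206 - 6p = 6p - 58, so 264 = 12p and p* = 22, q* = 74.
The floor of 30 is above the equilibrium price 22, so it binds.
At p = 30: qd = 206 - 6·30 = 26 and qs = 6·30 - 58 = 122.
Surplus = qs - qd = 96.
Government expenditure = surplus × support price = 96 × 30 = 2880.

2880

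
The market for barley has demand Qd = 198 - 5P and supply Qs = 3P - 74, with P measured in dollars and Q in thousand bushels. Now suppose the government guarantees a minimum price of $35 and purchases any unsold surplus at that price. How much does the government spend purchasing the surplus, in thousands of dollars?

280

Setting quantity demanded equal to quantity supplied, 198 - 5P = 3P - 74, gives P* = 34 and Q* = 28.
The floor of 35 is above the equilibrium price 34, so it binds.
At P = 35: Qd = 198 - 5·35 = 23 and Qs = 3·35 - 74 = 31.
Surplus = Qs - Qd = 8.
Government expenditure = surplus × support price = 8 × 35 = 280.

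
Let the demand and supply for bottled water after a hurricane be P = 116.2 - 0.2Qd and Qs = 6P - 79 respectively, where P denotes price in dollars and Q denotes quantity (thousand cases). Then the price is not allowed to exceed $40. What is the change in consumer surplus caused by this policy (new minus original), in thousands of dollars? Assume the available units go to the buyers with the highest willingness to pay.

Rearranging demand gives Qd = 581 - 5P. Without the control the market clears where 581 - 5P = 6P - 79, i.e. P* = 60 and Q* = 281.
The ceiling of 40 is below the equilibrium price 60, so it binds.
At P = 40: Qd = 581 - 5·40 = 381 and Qs = 6·40 - 79 = 161.
Consumer surplus without the control is ½ · (116.2 - 60) · 281 = 7896.1.
With the ceiling, 161 units are sold at 40 (assume they go to the highest-value buyers). The demand price at Q = 161 is 84, so CS = ½ · [(116.2 - 40) + (84 - 40)] · 161 = 9676.1.
Change in consumer surplus = 9676.1 - 7896.1 = 1780.

1780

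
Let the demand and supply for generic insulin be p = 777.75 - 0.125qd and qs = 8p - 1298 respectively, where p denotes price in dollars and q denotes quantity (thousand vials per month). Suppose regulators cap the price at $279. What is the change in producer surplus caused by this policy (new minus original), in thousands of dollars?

-324318

Rearranging demand gives qd = 6222 - 8p. Equilibrium: 6222 - 8p = 8p - 1298, so 7520 = 16p and p* = 470, q* = 2462.
Since 279 < 470, the ceiling is binding.
At p = 279: qd = 6222 - 8·279 = 3990 and qs = 8·279 - 1298 = 934.
Producer surplus without the control is ½ · (470 - 162.25) · 2462 = 378840.25.
With the ceiling, producers sell 934 units at 279, so PS = ½ · (279 - 162.25) · 934 = 54522.25.
Change in producer surplus = 54522.25 - 378840.25 = -324318.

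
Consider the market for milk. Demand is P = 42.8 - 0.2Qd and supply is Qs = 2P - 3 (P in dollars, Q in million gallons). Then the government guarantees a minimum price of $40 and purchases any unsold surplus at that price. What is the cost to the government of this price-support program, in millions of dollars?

2520

Rearranging demand gives Qd = 214 - 5P. Setting quantity demanded equal to quantity supplied, 214 - 5P = 2P - 3, gives P* = 31 and Q* = 59.
Because the floor (40) lies above the market-clearing price, it is binding.
At P = 40: Qd = 214 - 5·40 = 14 and Qs = 2·40 - 3 = 77.
Surplus = Qs - Qd = 63.
Government expenditure = surplus × support price = 63 × 40 = 2520.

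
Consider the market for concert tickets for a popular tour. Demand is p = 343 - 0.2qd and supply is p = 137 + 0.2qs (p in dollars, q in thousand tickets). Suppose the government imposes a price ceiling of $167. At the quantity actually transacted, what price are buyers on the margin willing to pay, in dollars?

Rearranging demand gives qd = 1715 - 5p; rearranging supply gives qs = 5p - 685. Equilibrium: 1715 - 5p = 5p - 685, so 2400 = 10p and p* = 240, q* = 515.
Since 167 < 240, the ceiling is binding.
At p = 167: qd = 1715 - 5·167 = 880 and qs = 5·167 - 685 = 150.
Only 150 units reach the market. On the demand curve, the marginal buyer's willingness to pay at q = 150 is (1715 - 150)/5 = 313.

313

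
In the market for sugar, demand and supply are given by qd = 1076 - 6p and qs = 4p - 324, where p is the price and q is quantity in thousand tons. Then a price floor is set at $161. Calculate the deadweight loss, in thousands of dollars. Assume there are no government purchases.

Setting quantity demanded equal to quantity supplied, 1076 - 6p = 4p - 324, gives p* = 140 and q* = 236.
Since 161 > 140, the floor is binding.
At p = 161: qd = 1076 - 6·161 = 110 and qs = 4·161 - 324 = 320.
Quantity traded falls to 110. At q = 110 the demand price is (1076 - 110)/6 = 161 and the supply price is (324 + 110)/4 = 108.5.
Deadweight loss = ½ · (161 - 108.5) · (236 - 110) = ½ · 52.5 · 126 = 3307.5.

3307.5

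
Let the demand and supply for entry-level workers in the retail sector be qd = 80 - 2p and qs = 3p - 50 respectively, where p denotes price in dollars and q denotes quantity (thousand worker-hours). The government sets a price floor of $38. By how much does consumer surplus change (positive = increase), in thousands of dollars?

-192

Without the control the market clears where 80 - 2p = 3p - 50, i.e. p* = 26 and q* = 28.
Because the floor (38) lies above the market-clearing price, it is binding.
At p = 38: qd = 80 - 2·38 = 4 and qs = 3·38 - 50 = 64.
Consumer surplus without the control is ½ · (40 - 26) · 28 = 196.
With the floor, consumers buy 4 units at 38, so CS = ½ · (40 - 38) · 4 = 4.
Change in consumer surplus = 4 - 196 = -192.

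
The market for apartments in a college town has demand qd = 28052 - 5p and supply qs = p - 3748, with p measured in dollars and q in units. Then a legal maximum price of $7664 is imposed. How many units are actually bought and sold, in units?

1552

Without the control the market clears where 28052 - 5p = p - 3748, i.e. p* = 5300 and q* = 1552.
Since 7664 is above p* = 5300, the ceiling does not bind and the free-market outcome prevails.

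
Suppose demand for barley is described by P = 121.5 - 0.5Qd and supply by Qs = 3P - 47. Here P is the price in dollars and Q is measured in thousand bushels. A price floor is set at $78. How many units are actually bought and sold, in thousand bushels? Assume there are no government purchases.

Rearranging demand gives Qd = 243 - 2P. Without the control the market clears where 243 - 2P = 3P - 47, i.e. P* = 58 and Q* = 127.
Since 78 > 58, the floor is binding.
At P = 78: Qd = 243 - 2·78 = 87 and Qs = 3·78 - 47 = 187.
The quantity actually transacted is the short side, demand: 87.

87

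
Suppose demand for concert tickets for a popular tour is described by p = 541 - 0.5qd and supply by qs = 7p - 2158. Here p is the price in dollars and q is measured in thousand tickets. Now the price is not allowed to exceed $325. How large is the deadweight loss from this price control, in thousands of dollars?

19293.75

Rearranging demand gives qd = 1082 - 2p. In a free market, 1082 - 2p = 7p - 2158 gives the equilibrium p* = 360, q* = 362.
The ceiling of 325 is below the equilibrium price 360, so it binds.
At p = 325: qd = 1082 - 2·325 = 432 and qs = 7·325 - 2158 = 117.
Quantity traded falls to 117. At q = 117 the demand price is (1082 - 117)/2 = 482.5 and the supply price is (2158 + 117)/7 = 325.
Deadweight loss = ½ · (482.5 - 325) · (362 - 117) = ½ · 157.5 · 245 = 19293.75.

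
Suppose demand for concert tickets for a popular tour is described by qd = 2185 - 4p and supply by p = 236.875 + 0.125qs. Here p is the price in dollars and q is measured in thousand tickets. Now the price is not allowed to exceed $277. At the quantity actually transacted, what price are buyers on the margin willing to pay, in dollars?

466

Rearranging supply gives qs = 8p - 1895. Setting quantity demanded equal to quantity supplied, 2185 - 4p = 8p - 1895, gives p* = 340 and q* = 825.
Because the ceiling (277) lies below the market-clearing price, it is binding.
At p = 277: qd = 2185 - 4·277 = 1077 and qs = 8·277 - 1895 = 321.
Only 321 units reach the market. On the demand curve, the marginal buyer's willingness to pay at q = 321 is (2185 - 321)/4 = 466.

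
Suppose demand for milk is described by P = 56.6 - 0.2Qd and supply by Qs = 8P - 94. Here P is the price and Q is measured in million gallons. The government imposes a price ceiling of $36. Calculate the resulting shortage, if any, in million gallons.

0

Rearranging demand gives Qd = 283 - 5P. Without the control the market clears where 283 - 5P = 8P - 94, i.e. P* = 29 and Q* = 138.
The ceiling of 36 is above the equilibrium price 29, so it is not binding; the market clears at P* = 29, Q* = 138.
Since the control does not bind, there is no shortage.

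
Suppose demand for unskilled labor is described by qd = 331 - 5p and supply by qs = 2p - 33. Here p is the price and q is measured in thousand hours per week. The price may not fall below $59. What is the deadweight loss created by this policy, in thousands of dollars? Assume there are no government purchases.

428.75

Setting quantity demanded equal to quantity supplied, 331 - 5p = 2p - 33, gives p* = 52 and q* = 71.
Since 59 > 52, the floor is binding.
At p = 59: qd = 331 - 5·59 = 36 and qs = 2·59 - 33 = 85.
Quantity traded falls to 36. At q = 36 the demand price is (331 - 36)/5 = 59 and the supply price is (33 + 36)/2 = 34.5.
Deadweight loss = ½ · (59 - 34.5) · (71 - 36) = ½ · 24.5 · 35 = 428.75.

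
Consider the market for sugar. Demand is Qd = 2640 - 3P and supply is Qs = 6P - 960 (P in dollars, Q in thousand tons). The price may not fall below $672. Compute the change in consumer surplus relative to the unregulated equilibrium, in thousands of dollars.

-280704

Equilibrium: 2640 - 3P = 6P - 960, so 3600 = 9P and P* = 400, Q* = 1440.
Since 672 > 400, the floor is binding.
At P = 672: Qd = 2640 - 3·672 = 624 and Qs = 6·672 - 960 = 3072.
Consumer surplus without the control is ½ · (880 - 400) · 1440 = 345600.
With the floor, consumers buy 624 units at 672, so CS = ½ · (880 - 672) · 624 = 64896.
Change in consumer surplus = 64896 - 345600 = -280704.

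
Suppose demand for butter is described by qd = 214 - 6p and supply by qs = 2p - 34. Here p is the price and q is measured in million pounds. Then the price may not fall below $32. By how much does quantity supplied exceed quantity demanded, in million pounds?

8

Setting quantity demanded equal to quantity supplied, 214 - 6p = 2p - 34, gives p* = 31 and q* = 28.
Because the floor (32) lies above the market-clearing price, it is binding.
At p = 32: qd = 214 - 6·32 = 22 and qs = 2·32 - 34 = 30.
Surplus = qs - qd = 30 - 22 = 8.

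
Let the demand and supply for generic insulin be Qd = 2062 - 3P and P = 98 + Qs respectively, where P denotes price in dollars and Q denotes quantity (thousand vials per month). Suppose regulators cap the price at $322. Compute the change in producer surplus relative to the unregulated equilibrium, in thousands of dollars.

-72594

Rearranging supply gives Qs = P - 98. Setting quantity demanded equal to quantity supplied, 2062 - 3P = P - 98, gives P* = 540 and Q* = 442.
The ceiling of 322 is below the equilibrium price 540, so it binds.
At P = 322: Qd = 2062 - 3·322 = 1096 and Qs = 322 - 98 = 224.
Producer surplus without the control is ½ · (540 - 98) · 442 = 97682.
With the ceiling, producers sell 224 units at 322, so PS = ½ · (322 - 98) · 224 = 25088.
Change in producer surplus = 25088 - 97682 = -72594.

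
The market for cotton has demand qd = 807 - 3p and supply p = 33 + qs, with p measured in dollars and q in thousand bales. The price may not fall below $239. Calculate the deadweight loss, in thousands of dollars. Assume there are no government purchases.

5046

Rearranging supply gives qs = p - 33. Equilibrium: 807 - 3p = p - 33, so 840 = 4p and p* = 210, q* = 177.
Because the floor (239) lies above the market-clearing price, it is binding.
At p = 239: qd = 807 - 3·239 = 90 and qs = 239 - 33 = 206.
Quantity traded falls to 90. At q = 90 the demand price is (807 - 90)/3 = 239 and the supply price is 33 + 90 = 123.
Deadweight loss = ½ · (239 - 123) · (177 - 90) = ½ · 116 · 87 = 5046.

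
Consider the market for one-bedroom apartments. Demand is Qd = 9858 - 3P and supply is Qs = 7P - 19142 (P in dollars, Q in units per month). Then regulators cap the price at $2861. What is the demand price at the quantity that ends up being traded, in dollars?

2991

In a free market, 9858 - 3P = 7P - 19142 gives the equilibrium P* = 2900, Q* = 1158.
Since 2861 < 2900, the ceiling is binding.
At P = 2861: Qd = 9858 - 3·2861 = 1275 and Qs = 7·2861 - 19142 = 885.
Only 885 units reach the market. On the demand curve, the marginal buyer's willingness to pay at Q = 885 is (9858 - 885)/3 = 2991.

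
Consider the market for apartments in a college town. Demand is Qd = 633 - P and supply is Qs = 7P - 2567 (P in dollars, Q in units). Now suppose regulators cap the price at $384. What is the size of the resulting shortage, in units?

Setting quantity demanded equal to quantity supplied, 633 - P = 7P - 2567, gives P* = 400 and Q* = 233.
Because the ceiling (384) lies below the market-clearing price, it is binding.
At P = 384: Qd = 633 - 384 = 249 and Qs = 7·384 - 2567 = 121.
Shortage = Qd - Qs = 249 - 121 = 128.

128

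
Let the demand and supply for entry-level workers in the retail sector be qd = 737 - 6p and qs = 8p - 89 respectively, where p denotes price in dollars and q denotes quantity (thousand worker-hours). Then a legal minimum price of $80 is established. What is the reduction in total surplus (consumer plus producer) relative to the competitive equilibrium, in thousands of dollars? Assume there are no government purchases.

Without the control the market clears where 737 - 6p = 8p - 89, i.e. p* = 59 and q* = 383.
Because the floor (80) lies above the market-clearing price, it is binding.
At p = 80: qd = 737 - 6·80 = 257 and qs = 8·80 - 89 = 551.
Quantity traded falls to 257. At q = 257 the demand price is (737 - 257)/6 = 80 and the supply price is (89 + 257)/8 = 43.25.
Deadweight loss = ½ · (80 - 43.25) · (383 - 257) = ½ · 36.75 · 126 = 2315.25.

2315.25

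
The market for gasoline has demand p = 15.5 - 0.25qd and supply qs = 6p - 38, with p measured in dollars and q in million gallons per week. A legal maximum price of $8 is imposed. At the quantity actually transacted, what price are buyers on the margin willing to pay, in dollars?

Rearranging demand gives qd = 62 - 4p. Setting quantity demanded equal to quantity supplied, 62 - 4p = 6p - 38, gives p* = 10 and q* = 22.
Because the ceiling (8) lies below the market-clearing price, it is binding.
At p = 8: qd = 62 - 4·8 = 30 and qs = 6·8 - 38 = 10.
Only 10 units reach the market. On the demand curve, the marginal buyer's willingness to pay at q = 10 is (62 - 10)/4 = 13.

13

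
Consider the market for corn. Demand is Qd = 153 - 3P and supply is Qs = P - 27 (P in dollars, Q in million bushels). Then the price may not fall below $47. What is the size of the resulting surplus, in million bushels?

8

Without the control the market clears where 153 - 3P = P - 27, i.e. P* = 45 and Q* = 18.
Because the floor (47) lies above the market-clearing price, it is binding.
At P = 47: Qd = 153 - 3·47 = 12 and Qs = 47 - 27 = 20.
Surplus = Qs - Qd = 20 - 12 = 8.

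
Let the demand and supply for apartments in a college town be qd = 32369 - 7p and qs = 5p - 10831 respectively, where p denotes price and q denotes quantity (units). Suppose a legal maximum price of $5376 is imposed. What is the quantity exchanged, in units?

Setting quantity demanded equal to quantity supplied, 32369 - 7p = 5p - 10831, gives p* = 3600 and q* = 7169.
The ceiling of 5376 is above the equilibrium price 3600, so it is not binding; the market clears at p* = 3600, q* = 7169.

7169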